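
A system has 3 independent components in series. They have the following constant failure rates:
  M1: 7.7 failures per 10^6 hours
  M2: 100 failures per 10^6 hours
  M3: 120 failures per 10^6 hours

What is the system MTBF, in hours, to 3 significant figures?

4390

Series of exponential components: λ_sys = Σ λ_i
λ_sys = 0.0000077 + 0.00010 + 0.00012 = 2.2770e-04 /h
MTBF = 1 / λ_sys = 4390 h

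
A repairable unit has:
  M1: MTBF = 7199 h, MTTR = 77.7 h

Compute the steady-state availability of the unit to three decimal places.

A(M1) = MTBF/(MTBF+MTTR) = 7199/(7199+77.7) = 0.989

0.989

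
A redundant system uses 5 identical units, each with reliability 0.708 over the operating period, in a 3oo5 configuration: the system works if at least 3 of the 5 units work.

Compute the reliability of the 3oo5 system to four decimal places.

0.8473

R = Σ_{i=3}^{5} C(5,i) p^i (1−p)^{5−i} with p = 0.708
C(5,3)·0.708^3·0.292^2 = 0.302598
C(5,4)·0.708^4·0.292^1 = 0.366848
C(5,5)·0.708^5·0.292^0 = 0.177896
Sum = 0.8473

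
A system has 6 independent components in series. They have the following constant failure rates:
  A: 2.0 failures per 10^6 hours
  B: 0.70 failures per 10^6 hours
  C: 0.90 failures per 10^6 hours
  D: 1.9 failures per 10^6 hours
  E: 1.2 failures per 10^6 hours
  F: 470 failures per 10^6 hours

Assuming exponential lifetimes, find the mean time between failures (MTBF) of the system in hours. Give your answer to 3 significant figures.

2100

Series of exponential components: λ_sys = Σ λ_i
λ_sys = 0.0000020 + 0.00000070 + 0.00000090 + 0.0000019 + 0.0000012 + 0.00047 = 4.7670e-04 /h
MTBF = 1 / λ_sys = 2100 h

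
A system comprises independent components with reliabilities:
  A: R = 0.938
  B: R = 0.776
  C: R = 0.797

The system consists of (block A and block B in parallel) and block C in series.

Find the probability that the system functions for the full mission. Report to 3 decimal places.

0.786

Parallel (A and B): 1 − (1 − 0.93800)(1 − 0.77600) = 0.98611
Series ([0.98611] and C): 0.98611 × 0.79700 = 0.786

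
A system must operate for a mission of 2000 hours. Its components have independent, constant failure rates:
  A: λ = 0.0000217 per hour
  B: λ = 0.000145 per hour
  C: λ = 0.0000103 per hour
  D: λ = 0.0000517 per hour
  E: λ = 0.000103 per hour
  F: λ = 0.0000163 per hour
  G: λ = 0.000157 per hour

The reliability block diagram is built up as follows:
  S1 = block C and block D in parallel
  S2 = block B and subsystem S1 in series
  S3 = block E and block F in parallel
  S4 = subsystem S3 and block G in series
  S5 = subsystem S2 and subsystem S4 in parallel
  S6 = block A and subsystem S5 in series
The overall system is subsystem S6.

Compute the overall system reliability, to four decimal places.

R(A) = exp(−0.0000217 × 2000) = 0.957528
R(B) = exp(−0.000145 × 2000) = 0.748264
R(C) = exp(−0.0000103 × 2000) = 0.979611
R(D) = exp(−0.0000517 × 2000) = 0.901766
R(E) = exp(−0.000103 × 2000) = 0.813833
R(F) = exp(−0.0000163 × 2000) = 0.967926
R(G) = exp(−0.000157 × 2000) = 0.730519
Parallel (C and D): 1 − (1 − 0.979611)(1 − 0.901766) = 0.997997
Series (B and [0.997997]): 0.748264 × 0.997997 = 0.746765
Parallel (E and F): 1 − (1 − 0.813833)(1 − 0.967926) = 0.994029
Series ([0.994029] and G): 0.994029 × 0.730519 = 0.726157
Parallel ([0.746765] and [0.726157]): 1 − (1 − 0.746765)(1 − 0.726157) = 0.930653
Series (A and [0.930653]): 0.957528 × 0.930653 = 0.8911

0.8911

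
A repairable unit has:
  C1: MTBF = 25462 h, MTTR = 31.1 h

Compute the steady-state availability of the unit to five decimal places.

0.99878

A(C1) = MTBF/(MTBF+MTTR) = 25462/(25462+31.1) = 0.99878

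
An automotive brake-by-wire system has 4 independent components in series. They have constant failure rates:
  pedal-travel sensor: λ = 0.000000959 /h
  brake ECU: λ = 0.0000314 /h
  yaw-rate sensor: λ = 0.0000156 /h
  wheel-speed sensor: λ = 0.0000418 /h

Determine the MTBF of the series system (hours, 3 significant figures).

Series of exponential components: λ_sys = Σ λ_i
λ_sys = 0.000000959 + 0.0000314 + 0.0000156 + 0.0000418 = 8.9759e-05 /h
MTBF = 1 / λ_sys = 11100 h

11100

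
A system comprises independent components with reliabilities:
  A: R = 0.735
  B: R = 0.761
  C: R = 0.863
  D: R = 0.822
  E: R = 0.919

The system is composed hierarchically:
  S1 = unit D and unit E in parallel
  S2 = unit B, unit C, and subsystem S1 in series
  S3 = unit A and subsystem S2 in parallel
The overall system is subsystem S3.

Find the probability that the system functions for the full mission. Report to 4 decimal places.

0.9065

Parallel (D and E): 1 − (1 − 0.822000)(1 − 0.919000) = 0.985582
Series (B, C, and [0.985582]): 0.761000 × 0.863000 × 0.985582 = 0.647274
Parallel (A and [0.647274]): 1 − (1 − 0.735000)(1 − 0.647274) = 0.9065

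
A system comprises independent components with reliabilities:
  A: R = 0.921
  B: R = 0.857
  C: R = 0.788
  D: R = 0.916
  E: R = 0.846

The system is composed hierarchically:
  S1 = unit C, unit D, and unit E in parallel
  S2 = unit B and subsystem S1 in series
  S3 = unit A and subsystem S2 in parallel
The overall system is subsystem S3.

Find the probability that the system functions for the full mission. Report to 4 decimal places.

Parallel (C, D, and E): 1 − (1 − 0.788000)(1 − 0.916000)(1 − 0.846000) = 0.997258
Series (B and [0.997258]): 0.857000 × 0.997258 = 0.854650
Parallel (A and [0.854650]): 1 − (1 − 0.921000)(1 − 0.854650) = 0.9885

0.9885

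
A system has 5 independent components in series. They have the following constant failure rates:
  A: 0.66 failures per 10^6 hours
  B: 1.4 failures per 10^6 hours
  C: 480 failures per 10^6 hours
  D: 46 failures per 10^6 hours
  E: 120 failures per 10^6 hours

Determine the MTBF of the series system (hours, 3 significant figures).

Series of exponential components: λ_sys = Σ λ_i
λ_sys = 0.00000066 + 0.0000014 + 0.00048 + 0.000046 + 0.00012 = 6.4806e-04 /h
MTBF = 1 / λ_sys = 1540 h

1540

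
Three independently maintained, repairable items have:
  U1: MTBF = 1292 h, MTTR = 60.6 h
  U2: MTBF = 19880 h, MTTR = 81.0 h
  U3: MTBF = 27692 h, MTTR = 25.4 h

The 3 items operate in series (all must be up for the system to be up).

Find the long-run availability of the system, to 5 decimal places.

A(U1) = MTBF/(MTBF+MTTR) = 1292/(1292+60.6) = 0.955197
A(U2) = MTBF/(MTBF+MTTR) = 19880/(19880+81.0) = 0.995942
A(U3) = MTBF/(MTBF+MTTR) = 27692/(27692+25.4) = 0.999084
Series availability: 0.955197 × 0.995942 × 0.999084 = 0.95045

0.95045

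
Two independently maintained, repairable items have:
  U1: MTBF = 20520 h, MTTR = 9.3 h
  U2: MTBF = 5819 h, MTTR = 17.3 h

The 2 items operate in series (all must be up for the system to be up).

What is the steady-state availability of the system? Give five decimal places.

A(U1) = MTBF/(MTBF+MTTR) = 20520/(20520+9.3) = 0.999547
A(U2) = MTBF/(MTBF+MTTR) = 5819/(5819+17.3) = 0.997036
Series availability: 0.999547 × 0.997036 = 0.99658

0.99658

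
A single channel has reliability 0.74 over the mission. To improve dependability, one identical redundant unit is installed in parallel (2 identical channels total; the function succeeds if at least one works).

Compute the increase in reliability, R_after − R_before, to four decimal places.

R_before = 0.74
R_after = 1 − (1 − 0.74)^2 = 0.9324
ΔR = 0.9324 − 0.74 = 0.1924

0.1924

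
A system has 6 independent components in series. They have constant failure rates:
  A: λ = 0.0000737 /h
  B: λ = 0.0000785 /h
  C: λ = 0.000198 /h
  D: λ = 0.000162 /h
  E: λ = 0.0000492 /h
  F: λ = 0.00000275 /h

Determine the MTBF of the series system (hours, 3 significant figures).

1770

Series of exponential components: λ_sys = Σ λ_i
λ_sys = 0.0000737 + 0.0000785 + 0.000198 + 0.000162 + 0.0000492 + 0.00000275 = 5.6415e-04 /h
MTBF = 1 / λ_sys = 1770 h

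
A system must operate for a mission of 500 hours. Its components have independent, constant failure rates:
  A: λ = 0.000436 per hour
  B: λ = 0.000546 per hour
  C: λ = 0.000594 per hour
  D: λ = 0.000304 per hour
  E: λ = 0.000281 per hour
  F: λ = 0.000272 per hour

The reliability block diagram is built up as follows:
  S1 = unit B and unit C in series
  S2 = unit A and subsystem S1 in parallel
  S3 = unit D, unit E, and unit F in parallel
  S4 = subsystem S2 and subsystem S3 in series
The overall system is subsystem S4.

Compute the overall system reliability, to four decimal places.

0.9127

R(A) = exp(−0.000436 × 500) = 0.804125
R(B) = exp(−0.000546 × 500) = 0.761093
R(C) = exp(−0.000594 × 500) = 0.743044
R(D) = exp(−0.000304 × 500) = 0.858988
R(E) = exp(−0.000281 × 500) = 0.868924
R(F) = exp(−0.000272 × 500) = 0.872843
Series (B and C): 0.761093 × 0.743044 = 0.565526
Parallel (A and [0.565526]): 1 − (1 − 0.804125)(1 − 0.565526) = 0.914897
Parallel (D, E, and F): 1 − (1 − 0.858988)(1 − 0.868924)(1 − 0.872843) = 0.997650
Series ([0.914897] and [0.997650]): 0.914897 × 0.997650 = 0.9127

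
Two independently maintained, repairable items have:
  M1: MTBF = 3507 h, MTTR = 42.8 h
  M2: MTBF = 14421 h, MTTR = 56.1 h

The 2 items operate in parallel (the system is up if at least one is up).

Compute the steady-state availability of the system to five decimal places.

0.99995

A(M1) = MTBF/(MTBF+MTTR) = 3507/(3507+42.8) = 0.987943
A(M2) = MTBF/(MTBF+MTTR) = 14421/(14421+56.1) = 0.996125
Parallel availability: 1 − (1 − 0.987943)(1 − 0.996125) = 0.99995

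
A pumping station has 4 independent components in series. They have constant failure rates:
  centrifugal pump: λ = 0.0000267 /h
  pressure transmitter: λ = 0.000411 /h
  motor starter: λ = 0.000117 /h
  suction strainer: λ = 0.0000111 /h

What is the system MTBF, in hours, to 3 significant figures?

1770

Series of exponential components: λ_sys = Σ λ_i
λ_sys = 0.0000267 + 0.000411 + 0.000117 + 0.0000111 = 5.6580e-04 /h
MTBF = 1 / λ_sys = 1770 h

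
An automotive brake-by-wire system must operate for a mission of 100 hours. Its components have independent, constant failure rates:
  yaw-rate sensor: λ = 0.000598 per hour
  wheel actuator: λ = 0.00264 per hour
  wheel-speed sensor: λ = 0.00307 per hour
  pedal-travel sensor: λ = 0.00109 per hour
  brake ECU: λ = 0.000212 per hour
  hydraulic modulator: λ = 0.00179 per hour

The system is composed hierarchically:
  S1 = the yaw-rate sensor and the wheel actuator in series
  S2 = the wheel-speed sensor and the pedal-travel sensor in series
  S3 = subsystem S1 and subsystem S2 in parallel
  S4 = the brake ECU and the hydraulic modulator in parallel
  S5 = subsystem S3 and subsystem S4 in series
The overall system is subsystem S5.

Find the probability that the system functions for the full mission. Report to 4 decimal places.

0.9028

R(yaw-rate sensor) = exp(−0.000598 × 100) = 0.941953
R(wheel actuator) = exp(−0.00264 × 100) = 0.767974
R(wheel-speed sensor) = exp(−0.00307 × 100) = 0.735651
R(pedal-travel sensor) = exp(−0.00109 × 100) = 0.896730
R(brake ECU) = exp(−0.000212 × 100) = 0.979023
R(hydraulic modulator) = exp(−0.00179 × 100) = 0.836106
Series (yaw-rate sensor and wheel actuator): 0.941953 × 0.767974 = 0.723395
Series (wheel-speed sensor and pedal-travel sensor): 0.735651 × 0.896730 = 0.659680
Parallel ([0.723395] and [0.659680]): 1 − (1 − 0.723395)(1 − 0.659680) = 0.905866
Parallel (brake ECU and hydraulic modulator): 1 − (1 − 0.979023)(1 − 0.836106) = 0.996562
Series ([0.905866] and [0.996562]): 0.905866 × 0.996562 = 0.9028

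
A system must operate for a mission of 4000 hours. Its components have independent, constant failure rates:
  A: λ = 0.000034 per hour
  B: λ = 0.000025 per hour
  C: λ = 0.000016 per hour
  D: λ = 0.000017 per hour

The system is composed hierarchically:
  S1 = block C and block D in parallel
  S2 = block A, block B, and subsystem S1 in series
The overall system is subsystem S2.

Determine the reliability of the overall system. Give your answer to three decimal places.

0.787

R(A) = exp(−0.000034 × 4000) = 0.87284
R(B) = exp(−0.000025 × 4000) = 0.90484
R(C) = exp(−0.000016 × 4000) = 0.93800
R(D) = exp(−0.000017 × 4000) = 0.93426
Parallel (C and D): 1 − (1 − 0.93800)(1 − 0.93426) = 0.99592
Series (A, B, and [0.99592]): 0.87284 × 0.90484 × 0.99592 = 0.787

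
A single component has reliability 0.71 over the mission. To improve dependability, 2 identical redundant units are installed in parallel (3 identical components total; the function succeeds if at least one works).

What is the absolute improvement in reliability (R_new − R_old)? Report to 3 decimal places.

R_before = 0.71
R_after = 1 − (1 − 0.71)^3 = 0.976
ΔR = 0.976 − 0.71 = 0.266

0.266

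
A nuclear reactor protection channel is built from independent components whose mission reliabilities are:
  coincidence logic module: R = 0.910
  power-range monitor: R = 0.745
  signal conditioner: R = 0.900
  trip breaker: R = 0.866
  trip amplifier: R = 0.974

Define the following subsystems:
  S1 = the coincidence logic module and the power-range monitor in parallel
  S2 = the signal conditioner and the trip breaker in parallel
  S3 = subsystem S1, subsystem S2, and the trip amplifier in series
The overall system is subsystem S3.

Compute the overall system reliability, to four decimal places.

0.9389

Parallel (coincidence logic module and power-range monitor): 1 − (1 − 0.910000)(1 − 0.745000) = 0.977050
Parallel (signal conditioner and trip breaker): 1 − (1 − 0.900000)(1 − 0.866000) = 0.986600
Series ([0.977050], [0.986600], and trip amplifier): 0.977050 × 0.986600 × 0.974000 = 0.9389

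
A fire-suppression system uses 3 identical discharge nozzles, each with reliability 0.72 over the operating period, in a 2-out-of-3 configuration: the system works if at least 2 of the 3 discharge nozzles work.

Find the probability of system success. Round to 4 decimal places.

R = Σ_{i=2}^{3} C(3,i) p^i (1−p)^{3−i} with p = 0.72
C(3,2)·0.72^2·0.28^1 = 0.435456
C(3,3)·0.72^3·0.28^0 = 0.373248
Sum = 0.8087

0.8087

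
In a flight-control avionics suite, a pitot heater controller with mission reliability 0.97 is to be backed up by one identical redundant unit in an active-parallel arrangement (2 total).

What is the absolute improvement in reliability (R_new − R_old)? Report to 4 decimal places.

R_before = 0.97
R_after = 1 − (1 − 0.97)^2 = 0.9991
ΔR = 0.9991 − 0.97 = 0.0291

0.0291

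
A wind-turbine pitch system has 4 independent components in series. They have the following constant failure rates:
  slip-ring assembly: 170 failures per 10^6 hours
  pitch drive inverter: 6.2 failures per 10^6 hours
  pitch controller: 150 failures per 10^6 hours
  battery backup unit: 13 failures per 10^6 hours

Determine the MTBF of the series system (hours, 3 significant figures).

2950

Series of exponential components: λ_sys = Σ λ_i
λ_sys = 0.00017 + 0.0000062 + 0.00015 + 0.000013 = 3.3920e-04 /h
MTBF = 1 / λ_sys = 2950 h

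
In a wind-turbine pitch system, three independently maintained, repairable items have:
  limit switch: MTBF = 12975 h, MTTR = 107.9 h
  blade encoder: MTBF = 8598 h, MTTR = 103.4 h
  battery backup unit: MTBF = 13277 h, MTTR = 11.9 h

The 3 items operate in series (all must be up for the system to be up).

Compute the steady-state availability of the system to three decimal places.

A(limit switch) = MTBF/(MTBF+MTTR) = 12975/(12975+107.9) = 0.991753
A(blade encoder) = MTBF/(MTBF+MTTR) = 8598/(8598+103.4) = 0.988117
A(battery backup unit) = MTBF/(MTBF+MTTR) = 13277/(13277+11.9) = 0.999105
Series availability: 0.991753 × 0.988117 × 0.999105 = 0.979

0.979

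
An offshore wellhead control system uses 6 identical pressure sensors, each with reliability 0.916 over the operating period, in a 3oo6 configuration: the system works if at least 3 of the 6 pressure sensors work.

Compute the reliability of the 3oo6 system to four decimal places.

R = Σ_{i=3}^{6} C(6,i) p^i (1−p)^{6−i} with p = 0.916
C(6,3)·0.916^3·0.084^3 = 0.009111
C(6,4)·0.916^4·0.084^2 = 0.074513
C(6,5)·0.916^5·0.084^1 = 0.325018
C(6,6)·0.916^6·0.084^0 = 0.590708
Sum = 0.9994

0.9994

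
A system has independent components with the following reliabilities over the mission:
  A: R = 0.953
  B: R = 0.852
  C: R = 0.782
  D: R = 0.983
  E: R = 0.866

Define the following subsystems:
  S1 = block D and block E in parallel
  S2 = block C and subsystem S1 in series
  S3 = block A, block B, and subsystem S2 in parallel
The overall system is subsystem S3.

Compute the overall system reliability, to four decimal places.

Parallel (D and E): 1 − (1 − 0.983000)(1 − 0.866000) = 0.997722
Series (C and [0.997722]): 0.782000 × 0.997722 = 0.780219
Parallel (A, B, and [0.780219]): 1 − (1 − 0.953000)(1 − 0.852000)(1 − 0.780219) = 0.9985

0.9985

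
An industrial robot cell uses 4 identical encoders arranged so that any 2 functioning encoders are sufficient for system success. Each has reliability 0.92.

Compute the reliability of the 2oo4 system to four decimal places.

R = Σ_{i=2}^{4} C(4,i) p^i (1−p)^{4−i} with p = 0.92
C(4,2)·0.92^2·0.08^2 = 0.032502
C(4,3)·0.92^3·0.08^1 = 0.249180
C(4,4)·0.92^4·0.08^0 = 0.716393
Sum = 0.9981

0.9981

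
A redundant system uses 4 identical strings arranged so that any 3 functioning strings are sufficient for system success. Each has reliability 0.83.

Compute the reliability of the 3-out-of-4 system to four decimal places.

R = Σ_{i=3}^{4} C(4,i) p^i (1−p)^{4−i} with p = 0.83
C(4,3)·0.83^3·0.17^1 = 0.388815
C(4,4)·0.83^4·0.17^0 = 0.474583
Sum = 0.8634

0.8634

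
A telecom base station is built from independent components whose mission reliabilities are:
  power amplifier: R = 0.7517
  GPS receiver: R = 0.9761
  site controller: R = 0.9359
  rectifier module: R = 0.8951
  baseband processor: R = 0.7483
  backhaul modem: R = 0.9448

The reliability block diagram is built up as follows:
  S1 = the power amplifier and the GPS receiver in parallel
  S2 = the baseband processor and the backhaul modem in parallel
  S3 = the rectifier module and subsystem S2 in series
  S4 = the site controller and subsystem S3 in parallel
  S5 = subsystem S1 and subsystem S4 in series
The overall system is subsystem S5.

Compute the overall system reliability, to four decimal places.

0.9866

Parallel (power amplifier and GPS receiver): 1 − (1 − 0.751700)(1 − 0.976100) = 0.994066
Parallel (baseband processor and backhaul modem): 1 − (1 − 0.748300)(1 − 0.944800) = 0.986106
Series (rectifier module and [0.986106]): 0.895100 × 0.986106 = 0.882663
Parallel (site controller and [0.882663]): 1 − (1 − 0.935900)(1 − 0.882663) = 0.992479
Series ([0.994066] and [0.992479]): 0.994066 × 0.992479 = 0.9866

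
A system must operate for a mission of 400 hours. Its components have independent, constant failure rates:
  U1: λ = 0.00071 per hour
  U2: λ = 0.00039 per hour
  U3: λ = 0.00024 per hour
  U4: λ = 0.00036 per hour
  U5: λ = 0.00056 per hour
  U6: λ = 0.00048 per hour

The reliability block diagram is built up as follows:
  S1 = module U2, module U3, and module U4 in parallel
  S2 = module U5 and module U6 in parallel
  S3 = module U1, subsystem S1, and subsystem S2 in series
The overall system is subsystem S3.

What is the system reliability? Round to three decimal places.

R(U1) = exp(−0.00071 × 400) = 0.75277
R(U2) = exp(−0.00039 × 400) = 0.85556
R(U3) = exp(−0.00024 × 400) = 0.90846
R(U4) = exp(−0.00036 × 400) = 0.86589
R(U5) = exp(−0.00056 × 400) = 0.79932
R(U6) = exp(−0.00048 × 400) = 0.82531
Parallel (U2, U3, and U4): 1 − (1 − 0.85556)(1 − 0.90846)(1 − 0.86589) = 0.99823
Parallel (U5 and U6): 1 − (1 − 0.79932)(1 − 0.82531) = 0.96494
Series (U1, [0.99823], and [0.96494]): 0.75277 × 0.99823 × 0.96494 = 0.725

0.725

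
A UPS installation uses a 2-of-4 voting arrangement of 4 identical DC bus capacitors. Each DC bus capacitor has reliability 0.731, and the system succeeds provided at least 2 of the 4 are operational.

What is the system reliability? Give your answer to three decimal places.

R = Σ_{i=2}^{4} C(4,i) p^i (1−p)^{4−i} with p = 0.731
C(4,2)·0.731^2·0.269^2 = 0.23200
C(4,3)·0.731^3·0.269^1 = 0.42030
C(4,4)·0.731^4·0.269^0 = 0.28554
Sum = 0.938

0.938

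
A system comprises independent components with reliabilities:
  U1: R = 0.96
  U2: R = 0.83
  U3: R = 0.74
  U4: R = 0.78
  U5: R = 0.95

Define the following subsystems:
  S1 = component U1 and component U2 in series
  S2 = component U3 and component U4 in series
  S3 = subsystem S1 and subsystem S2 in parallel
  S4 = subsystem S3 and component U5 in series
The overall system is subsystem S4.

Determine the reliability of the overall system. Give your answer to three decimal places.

0.868

Series (U1 and U2): 0.96000 × 0.83000 = 0.79680
Series (U3 and U4): 0.74000 × 0.78000 = 0.57720
Parallel ([0.79680] and [0.57720]): 1 − (1 − 0.79680)(1 − 0.57720) = 0.91409
Series ([0.91409] and U5): 0.91409 × 0.95000 = 0.868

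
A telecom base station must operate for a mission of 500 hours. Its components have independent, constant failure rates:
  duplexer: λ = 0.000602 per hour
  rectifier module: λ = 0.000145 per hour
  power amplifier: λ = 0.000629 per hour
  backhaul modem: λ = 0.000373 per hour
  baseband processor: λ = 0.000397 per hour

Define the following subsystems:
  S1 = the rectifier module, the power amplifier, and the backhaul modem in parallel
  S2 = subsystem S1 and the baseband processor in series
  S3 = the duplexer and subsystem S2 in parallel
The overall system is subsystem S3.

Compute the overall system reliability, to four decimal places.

0.9525

R(duplexer) = exp(−0.000602 × 500) = 0.740078
R(rectifier module) = exp(−0.000145 × 500) = 0.930066
R(power amplifier) = exp(−0.000629 × 500) = 0.730154
R(backhaul modem) = exp(−0.000373 × 500) = 0.829859
R(baseband processor) = exp(−0.000397 × 500) = 0.819960
Parallel (rectifier module, power amplifier, and backhaul modem): 1 − (1 − 0.930066)(1 − 0.730154)(1 − 0.829859) = 0.996789
Series ([0.996789] and baseband processor): 0.996789 × 0.819960 = 0.817327
Parallel (duplexer and [0.817327]): 1 − (1 − 0.740078)(1 − 0.817327) = 0.9525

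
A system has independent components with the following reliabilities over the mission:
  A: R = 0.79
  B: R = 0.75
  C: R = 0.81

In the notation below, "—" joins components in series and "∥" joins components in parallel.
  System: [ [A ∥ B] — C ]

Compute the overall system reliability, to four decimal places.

0.7675

Parallel (A and B): 1 − (1 − 0.790000)(1 − 0.750000) = 0.947500
Series ([0.947500] and C): 0.947500 × 0.810000 = 0.7675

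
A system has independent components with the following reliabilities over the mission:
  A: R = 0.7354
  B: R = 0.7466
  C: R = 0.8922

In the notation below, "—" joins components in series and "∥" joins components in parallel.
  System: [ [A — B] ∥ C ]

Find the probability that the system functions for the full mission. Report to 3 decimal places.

0.951

Series (A and B): 0.73540 × 0.74660 = 0.54905
Parallel ([0.54905] and C): 1 − (1 − 0.54905)(1 − 0.89220) = 0.951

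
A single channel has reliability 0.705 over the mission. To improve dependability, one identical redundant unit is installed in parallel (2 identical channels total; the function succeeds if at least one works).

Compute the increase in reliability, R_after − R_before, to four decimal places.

0.2080

R_before = 0.705
R_after = 1 − (1 − 0.705)^2 = 0.9130
ΔR = 0.9130 − 0.705 = 0.2080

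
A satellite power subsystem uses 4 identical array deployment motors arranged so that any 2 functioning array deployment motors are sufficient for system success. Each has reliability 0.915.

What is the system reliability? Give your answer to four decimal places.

R = Σ_{i=2}^{4} C(4,i) p^i (1−p)^{4−i} with p = 0.915
C(4,2)·0.915^2·0.085^2 = 0.036294
C(4,3)·0.915^3·0.085^1 = 0.260461
C(4,4)·0.915^4·0.085^0 = 0.700946
Sum = 0.9977

0.9977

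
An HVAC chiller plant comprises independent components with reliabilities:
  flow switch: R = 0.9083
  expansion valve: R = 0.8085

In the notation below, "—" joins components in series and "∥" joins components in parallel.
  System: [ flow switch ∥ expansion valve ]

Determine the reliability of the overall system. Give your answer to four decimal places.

Parallel (flow switch and expansion valve): 1 − (1 − 0.908300)(1 − 0.808500) = 0.9824

0.9824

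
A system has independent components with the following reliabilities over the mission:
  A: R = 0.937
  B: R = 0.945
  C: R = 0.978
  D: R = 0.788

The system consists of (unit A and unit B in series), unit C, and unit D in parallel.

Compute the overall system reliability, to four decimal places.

Series (A and B): 0.937000 × 0.945000 = 0.885465
Parallel ([0.885465], C, and D): 1 − (1 − 0.885465)(1 − 0.978000)(1 − 0.788000) = 0.9995

0.9995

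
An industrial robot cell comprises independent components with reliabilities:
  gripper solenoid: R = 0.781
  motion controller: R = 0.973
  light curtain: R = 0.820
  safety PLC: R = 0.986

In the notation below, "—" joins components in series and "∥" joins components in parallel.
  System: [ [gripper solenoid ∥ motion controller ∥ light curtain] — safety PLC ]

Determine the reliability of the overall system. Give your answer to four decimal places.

Parallel (gripper solenoid, motion controller, and light curtain): 1 − (1 − 0.781000)(1 − 0.973000)(1 − 0.820000) = 0.998936
Series ([0.998936] and safety PLC): 0.998936 × 0.986000 = 0.9850

0.9850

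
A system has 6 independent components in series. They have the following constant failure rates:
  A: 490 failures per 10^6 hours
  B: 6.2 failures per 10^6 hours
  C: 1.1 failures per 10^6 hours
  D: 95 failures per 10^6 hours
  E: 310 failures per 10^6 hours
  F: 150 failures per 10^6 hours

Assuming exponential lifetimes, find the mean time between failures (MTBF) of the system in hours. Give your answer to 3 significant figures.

950

Series of exponential components: λ_sys = Σ λ_i
λ_sys = 0.00049 + 0.0000062 + 0.0000011 + 0.000095 + 0.00031 + 0.00015 = 1.0523e-03 /h
MTBF = 1 / λ_sys = 950 h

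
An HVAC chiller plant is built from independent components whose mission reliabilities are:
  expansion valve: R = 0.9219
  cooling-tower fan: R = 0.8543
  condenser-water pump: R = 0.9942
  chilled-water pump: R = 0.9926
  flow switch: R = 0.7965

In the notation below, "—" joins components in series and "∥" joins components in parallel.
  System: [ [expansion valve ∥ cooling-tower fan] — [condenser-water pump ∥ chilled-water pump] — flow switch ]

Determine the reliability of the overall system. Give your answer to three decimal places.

0.787

Parallel (expansion valve and cooling-tower fan): 1 − (1 − 0.92190)(1 − 0.85430) = 0.98862
Parallel (condenser-water pump and chilled-water pump): 1 − (1 − 0.99420)(1 − 0.99260) = 0.99996
Series ([0.98862], [0.99996], and flow switch): 0.98862 × 0.99996 × 0.79650 = 0.787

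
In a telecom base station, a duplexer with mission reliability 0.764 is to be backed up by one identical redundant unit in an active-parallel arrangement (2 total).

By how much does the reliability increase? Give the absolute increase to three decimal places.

R_before = 0.764
R_after = 1 − (1 − 0.764)^2 = 0.944
ΔR = 0.944 − 0.764 = 0.180

0.180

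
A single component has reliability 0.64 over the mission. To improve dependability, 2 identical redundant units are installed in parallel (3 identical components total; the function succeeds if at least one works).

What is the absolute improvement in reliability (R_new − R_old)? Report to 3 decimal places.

R_before = 0.64
R_after = 1 − (1 − 0.64)^3 = 0.953
ΔR = 0.953 − 0.64 = 0.313

0.313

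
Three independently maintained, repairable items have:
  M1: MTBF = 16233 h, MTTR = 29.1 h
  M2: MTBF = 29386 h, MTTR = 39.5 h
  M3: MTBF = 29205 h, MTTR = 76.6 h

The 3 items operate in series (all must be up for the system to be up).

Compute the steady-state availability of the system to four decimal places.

A(M1) = MTBF/(MTBF+MTTR) = 16233/(16233+29.1) = 0.998211
A(M2) = MTBF/(MTBF+MTTR) = 29386/(29386+39.5) = 0.998658
A(M3) = MTBF/(MTBF+MTTR) = 29205/(29205+76.6) = 0.997384
Series availability: 0.998211 × 0.998658 × 0.997384 = 0.9943

0.9943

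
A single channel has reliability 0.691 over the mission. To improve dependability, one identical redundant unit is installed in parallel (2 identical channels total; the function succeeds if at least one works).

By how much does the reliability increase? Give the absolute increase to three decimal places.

0.214

R_before = 0.691
R_after = 1 − (1 − 0.691)^2 = 0.905
ΔR = 0.905 − 0.691 = 0.214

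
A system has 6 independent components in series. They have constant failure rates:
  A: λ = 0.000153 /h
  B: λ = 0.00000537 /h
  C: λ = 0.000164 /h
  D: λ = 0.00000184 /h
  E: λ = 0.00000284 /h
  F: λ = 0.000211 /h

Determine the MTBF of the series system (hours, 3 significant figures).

Series of exponential components: λ_sys = Σ λ_i
λ_sys = 0.000153 + 0.00000537 + 0.000164 + 0.00000184 + 0.00000284 + 0.000211 = 5.3805e-04 /h
MTBF = 1 / λ_sys = 1860 h

1860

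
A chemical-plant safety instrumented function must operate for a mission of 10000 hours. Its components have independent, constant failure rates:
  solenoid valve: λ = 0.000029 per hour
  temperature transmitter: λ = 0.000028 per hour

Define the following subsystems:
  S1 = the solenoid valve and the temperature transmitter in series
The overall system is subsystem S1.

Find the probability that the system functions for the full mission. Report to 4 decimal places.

R(solenoid valve) = exp(−0.000029 × 10000) = 0.748264
R(temperature transmitter) = exp(−0.000028 × 10000) = 0.755784
Series (solenoid valve and temperature transmitter): 0.748264 × 0.755784 = 0.5655

0.5655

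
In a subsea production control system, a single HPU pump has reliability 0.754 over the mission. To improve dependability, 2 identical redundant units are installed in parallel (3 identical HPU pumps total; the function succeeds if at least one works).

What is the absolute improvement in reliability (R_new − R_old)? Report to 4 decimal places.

0.2311

R_before = 0.754
R_after = 1 − (1 − 0.754)^3 = 0.9851
ΔR = 0.9851 − 0.754 = 0.2311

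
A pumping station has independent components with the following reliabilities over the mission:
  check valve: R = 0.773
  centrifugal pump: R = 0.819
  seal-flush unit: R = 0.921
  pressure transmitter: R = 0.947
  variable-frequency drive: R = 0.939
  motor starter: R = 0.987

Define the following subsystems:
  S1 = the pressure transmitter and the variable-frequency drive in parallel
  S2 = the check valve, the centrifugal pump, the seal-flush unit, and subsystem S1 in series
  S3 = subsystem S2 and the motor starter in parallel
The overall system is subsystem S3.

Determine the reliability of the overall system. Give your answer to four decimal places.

Parallel (pressure transmitter and variable-frequency drive): 1 − (1 − 0.947000)(1 − 0.939000) = 0.996767
Series (check valve, centrifugal pump, seal-flush unit, and [0.996767]): 0.773000 × 0.819000 × 0.921000 × 0.996767 = 0.581188
Parallel ([0.581188] and motor starter): 1 − (1 − 0.581188)(1 − 0.987000) = 0.9946

0.9946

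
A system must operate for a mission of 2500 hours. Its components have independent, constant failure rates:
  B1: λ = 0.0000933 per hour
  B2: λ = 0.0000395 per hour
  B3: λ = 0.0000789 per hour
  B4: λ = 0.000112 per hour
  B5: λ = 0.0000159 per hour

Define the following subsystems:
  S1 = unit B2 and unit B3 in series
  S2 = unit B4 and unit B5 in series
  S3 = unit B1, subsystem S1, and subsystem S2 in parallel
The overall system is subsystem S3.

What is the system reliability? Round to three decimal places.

0.985

R(B1) = exp(−0.0000933 × 2500) = 0.79196
R(B2) = exp(−0.0000395 × 2500) = 0.90597
R(B3) = exp(−0.0000789 × 2500) = 0.82099
R(B4) = exp(−0.000112 × 2500) = 0.75578
R(B5) = exp(−0.0000159 × 2500) = 0.96103
Series (B2 and B3): 0.90597 × 0.82099 = 0.74379
Series (B4 and B5): 0.75578 × 0.96103 = 0.72633
Parallel (B1, [0.74379], and [0.72633]): 1 − (1 − 0.79196)(1 − 0.74379)(1 − 0.72633) = 0.985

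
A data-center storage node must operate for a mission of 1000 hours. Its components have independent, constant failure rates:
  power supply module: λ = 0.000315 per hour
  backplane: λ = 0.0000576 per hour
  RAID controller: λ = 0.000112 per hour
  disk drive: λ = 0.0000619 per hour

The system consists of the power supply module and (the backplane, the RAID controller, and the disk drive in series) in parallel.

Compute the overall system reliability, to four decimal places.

R(power supply module) = exp(−0.000315 × 1000) = 0.729789
R(backplane) = exp(−0.0000576 × 1000) = 0.944027
R(RAID controller) = exp(−0.000112 × 1000) = 0.894044
R(disk drive) = exp(−0.0000619 × 1000) = 0.939977
Series (backplane, RAID controller, and disk drive): 0.944027 × 0.894044 × 0.939977 = 0.793342
Parallel (power supply module and [0.793342]): 1 − (1 − 0.729789)(1 − 0.793342) = 0.9442

0.9442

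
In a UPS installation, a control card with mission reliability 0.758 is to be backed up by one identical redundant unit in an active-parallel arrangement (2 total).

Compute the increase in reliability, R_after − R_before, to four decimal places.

0.1834

R_before = 0.758
R_after = 1 − (1 − 0.758)^2 = 0.9414
ΔR = 0.9414 − 0.758 = 0.1834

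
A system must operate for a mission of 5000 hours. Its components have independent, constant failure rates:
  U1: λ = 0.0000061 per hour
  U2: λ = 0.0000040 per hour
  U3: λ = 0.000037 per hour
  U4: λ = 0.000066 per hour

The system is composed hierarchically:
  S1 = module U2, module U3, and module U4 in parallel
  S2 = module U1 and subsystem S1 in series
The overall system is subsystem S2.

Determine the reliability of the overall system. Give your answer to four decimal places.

0.9690

R(U1) = exp(−0.0000061 × 5000) = 0.969960
R(U2) = exp(−0.0000040 × 5000) = 0.980199
R(U3) = exp(−0.000037 × 5000) = 0.831104
R(U4) = exp(−0.000066 × 5000) = 0.718924
Parallel (U2, U3, and U4): 1 − (1 − 0.980199)(1 − 0.831104)(1 − 0.718924) = 0.999060
Series (U1 and [0.999060]): 0.969960 × 0.999060 = 0.9690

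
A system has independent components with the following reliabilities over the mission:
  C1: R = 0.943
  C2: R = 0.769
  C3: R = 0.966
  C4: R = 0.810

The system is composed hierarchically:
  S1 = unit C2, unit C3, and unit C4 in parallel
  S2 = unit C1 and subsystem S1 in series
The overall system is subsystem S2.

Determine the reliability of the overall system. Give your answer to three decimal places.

Parallel (C2, C3, and C4): 1 − (1 − 0.76900)(1 − 0.96600)(1 − 0.81000) = 0.99851
Series (C1 and [0.99851]): 0.94300 × 0.99851 = 0.942

0.942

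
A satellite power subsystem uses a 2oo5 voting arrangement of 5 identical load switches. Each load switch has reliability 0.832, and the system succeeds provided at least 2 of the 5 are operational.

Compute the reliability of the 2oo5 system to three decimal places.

R = Σ_{i=2}^{5} C(5,i) p^i (1−p)^{5−i} with p = 0.832
C(5,2)·0.832^2·0.168^3 = 0.03282
C(5,3)·0.832^3·0.168^2 = 0.16255
C(5,4)·0.832^4·0.168^1 = 0.40251
C(5,5)·0.832^5·0.168^0 = 0.39867
Sum = 0.997

0.997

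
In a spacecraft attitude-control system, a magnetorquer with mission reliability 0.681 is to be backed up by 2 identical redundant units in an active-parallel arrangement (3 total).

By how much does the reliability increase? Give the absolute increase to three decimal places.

0.287

R_before = 0.681
R_after = 1 − (1 − 0.681)^3 = 0.968
ΔR = 0.968 − 0.681 = 0.287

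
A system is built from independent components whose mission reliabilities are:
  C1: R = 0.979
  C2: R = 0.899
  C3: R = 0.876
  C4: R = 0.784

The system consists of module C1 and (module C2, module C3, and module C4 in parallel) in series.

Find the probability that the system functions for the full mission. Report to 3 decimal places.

0.976

Parallel (C2, C3, and C4): 1 − (1 − 0.89900)(1 − 0.87600)(1 − 0.78400) = 0.99729
Series (C1 and [0.99729]): 0.97900 × 0.99729 = 0.976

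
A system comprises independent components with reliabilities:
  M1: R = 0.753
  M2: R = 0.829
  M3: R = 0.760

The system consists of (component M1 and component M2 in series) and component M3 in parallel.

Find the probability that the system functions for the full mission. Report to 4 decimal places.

0.9098

Series (M1 and M2): 0.753000 × 0.829000 = 0.624237
Parallel ([0.624237] and M3): 1 − (1 − 0.624237)(1 − 0.760000) = 0.9098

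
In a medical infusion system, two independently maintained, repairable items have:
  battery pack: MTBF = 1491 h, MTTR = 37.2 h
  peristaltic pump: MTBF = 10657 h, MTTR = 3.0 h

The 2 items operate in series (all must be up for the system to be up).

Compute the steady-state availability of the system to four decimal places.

A(battery pack) = MTBF/(MTBF+MTTR) = 1491/(1491+37.2) = 0.975658
A(peristaltic pump) = MTBF/(MTBF+MTTR) = 10657/(10657+3.0) = 0.999719
Series availability: 0.975658 × 0.999719 = 0.9754

0.9754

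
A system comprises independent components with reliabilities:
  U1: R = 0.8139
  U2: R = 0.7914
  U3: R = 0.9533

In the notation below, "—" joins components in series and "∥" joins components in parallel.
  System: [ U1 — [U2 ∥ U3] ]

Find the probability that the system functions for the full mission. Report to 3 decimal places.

Parallel (U2 and U3): 1 − (1 − 0.79140)(1 − 0.95330) = 0.99026
Series (U1 and [0.99026]): 0.81390 × 0.99026 = 0.806

0.806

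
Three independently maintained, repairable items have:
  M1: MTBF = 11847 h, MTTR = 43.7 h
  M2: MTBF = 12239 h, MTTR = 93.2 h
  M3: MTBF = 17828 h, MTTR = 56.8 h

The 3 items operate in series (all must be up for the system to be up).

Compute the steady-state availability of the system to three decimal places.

0.986

A(M1) = MTBF/(MTBF+MTTR) = 11847/(11847+43.7) = 0.996325
A(M2) = MTBF/(MTBF+MTTR) = 12239/(12239+93.2) = 0.992443
A(M3) = MTBF/(MTBF+MTTR) = 17828/(17828+56.8) = 0.996824
Series availability: 0.996325 × 0.992443 × 0.996824 = 0.986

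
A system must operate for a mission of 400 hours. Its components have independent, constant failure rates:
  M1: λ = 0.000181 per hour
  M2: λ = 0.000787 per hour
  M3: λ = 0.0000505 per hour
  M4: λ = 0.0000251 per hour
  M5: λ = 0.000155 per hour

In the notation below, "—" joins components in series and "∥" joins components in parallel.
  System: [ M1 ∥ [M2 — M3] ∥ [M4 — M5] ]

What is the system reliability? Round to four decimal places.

R(M1) = exp(−0.000181 × 400) = 0.930159
R(M2) = exp(−0.000787 × 400) = 0.729935
R(M3) = exp(−0.0000505 × 400) = 0.980003
R(M4) = exp(−0.0000251 × 400) = 0.990010
R(M5) = exp(−0.000155 × 400) = 0.939883
Series (M2 and M3): 0.729935 × 0.980003 = 0.715338
Series (M4 and M5): 0.990010 × 0.939883 = 0.930494
Parallel (M1, [0.715338], and [0.930494]): 1 − (1 − 0.930159)(1 − 0.715338)(1 − 0.930494) = 0.9986

0.9986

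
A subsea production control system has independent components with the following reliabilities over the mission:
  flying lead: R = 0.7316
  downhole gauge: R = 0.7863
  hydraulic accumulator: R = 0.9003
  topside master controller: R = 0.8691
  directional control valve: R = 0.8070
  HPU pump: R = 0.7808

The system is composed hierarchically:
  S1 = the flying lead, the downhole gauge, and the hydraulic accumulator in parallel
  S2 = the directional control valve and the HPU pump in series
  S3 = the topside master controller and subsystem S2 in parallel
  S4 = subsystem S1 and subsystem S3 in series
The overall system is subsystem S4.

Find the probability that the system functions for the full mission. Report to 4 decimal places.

Parallel (flying lead, downhole gauge, and hydraulic accumulator): 1 − (1 − 0.731600)(1 − 0.786300)(1 − 0.900300) = 0.994281
Series (directional control valve and HPU pump): 0.807000 × 0.780800 = 0.630106
Parallel (topside master controller and [0.630106]): 1 − (1 − 0.869100)(1 − 0.630106) = 0.951581
Series ([0.994281] and [0.951581]): 0.994281 × 0.951581 = 0.9461

0.9461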